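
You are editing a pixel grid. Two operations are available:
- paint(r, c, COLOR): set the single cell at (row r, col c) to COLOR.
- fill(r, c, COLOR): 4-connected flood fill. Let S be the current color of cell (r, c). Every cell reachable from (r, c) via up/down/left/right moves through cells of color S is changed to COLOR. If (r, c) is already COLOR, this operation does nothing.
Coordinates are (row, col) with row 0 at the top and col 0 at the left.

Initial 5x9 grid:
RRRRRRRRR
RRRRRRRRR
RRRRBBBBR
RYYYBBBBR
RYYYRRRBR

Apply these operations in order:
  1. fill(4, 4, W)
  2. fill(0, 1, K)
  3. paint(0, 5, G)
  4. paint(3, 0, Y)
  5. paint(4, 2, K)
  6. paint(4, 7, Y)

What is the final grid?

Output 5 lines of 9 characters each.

After op 1 fill(4,4,W) [3 cells changed]:
RRRRRRRRR
RRRRRRRRR
RRRRBBBBR
RYYYBBBBR
RYYYWWWBR
After op 2 fill(0,1,K) [27 cells changed]:
KKKKKKKKK
KKKKKKKKK
KKKKBBBBK
KYYYBBBBK
KYYYWWWBK
After op 3 paint(0,5,G):
KKKKKGKKK
KKKKKKKKK
KKKKBBBBK
KYYYBBBBK
KYYYWWWBK
After op 4 paint(3,0,Y):
KKKKKGKKK
KKKKKKKKK
KKKKBBBBK
YYYYBBBBK
KYYYWWWBK
After op 5 paint(4,2,K):
KKKKKGKKK
KKKKKKKKK
KKKKBBBBK
YYYYBBBBK
KYKYWWWBK
After op 6 paint(4,7,Y):
KKKKKGKKK
KKKKKKKKK
KKKKBBBBK
YYYYBBBBK
KYKYWWWYK

Answer: KKKKKGKKK
KKKKKKKKK
KKKKBBBBK
YYYYBBBBK
KYKYWWWYK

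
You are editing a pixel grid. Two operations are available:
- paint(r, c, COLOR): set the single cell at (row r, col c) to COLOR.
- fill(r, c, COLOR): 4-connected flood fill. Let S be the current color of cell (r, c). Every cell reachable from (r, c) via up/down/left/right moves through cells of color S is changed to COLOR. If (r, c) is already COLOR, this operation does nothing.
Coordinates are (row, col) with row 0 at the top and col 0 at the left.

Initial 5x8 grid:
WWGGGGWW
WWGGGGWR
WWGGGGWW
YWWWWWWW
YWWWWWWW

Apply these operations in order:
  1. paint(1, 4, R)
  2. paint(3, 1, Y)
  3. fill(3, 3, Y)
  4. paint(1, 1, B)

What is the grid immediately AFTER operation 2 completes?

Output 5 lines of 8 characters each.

After op 1 paint(1,4,R):
WWGGGGWW
WWGGRGWR
WWGGGGWW
YWWWWWWW
YWWWWWWW
After op 2 paint(3,1,Y):
WWGGGGWW
WWGGRGWR
WWGGGGWW
YYWWWWWW
YWWWWWWW

Answer: WWGGGGWW
WWGGRGWR
WWGGGGWW
YYWWWWWW
YWWWWWWW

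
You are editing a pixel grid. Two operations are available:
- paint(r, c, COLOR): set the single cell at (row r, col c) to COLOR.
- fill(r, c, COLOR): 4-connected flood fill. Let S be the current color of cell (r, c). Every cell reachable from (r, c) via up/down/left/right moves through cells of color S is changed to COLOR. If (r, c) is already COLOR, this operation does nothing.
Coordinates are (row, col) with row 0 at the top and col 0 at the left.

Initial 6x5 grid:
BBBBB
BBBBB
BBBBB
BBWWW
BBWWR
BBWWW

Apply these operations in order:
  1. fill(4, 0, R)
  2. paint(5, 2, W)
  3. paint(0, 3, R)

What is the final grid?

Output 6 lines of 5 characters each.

After op 1 fill(4,0,R) [21 cells changed]:
RRRRR
RRRRR
RRRRR
RRWWW
RRWWR
RRWWW
After op 2 paint(5,2,W):
RRRRR
RRRRR
RRRRR
RRWWW
RRWWR
RRWWW
After op 3 paint(0,3,R):
RRRRR
RRRRR
RRRRR
RRWWW
RRWWR
RRWWW

Answer: RRRRR
RRRRR
RRRRR
RRWWW
RRWWR
RRWWW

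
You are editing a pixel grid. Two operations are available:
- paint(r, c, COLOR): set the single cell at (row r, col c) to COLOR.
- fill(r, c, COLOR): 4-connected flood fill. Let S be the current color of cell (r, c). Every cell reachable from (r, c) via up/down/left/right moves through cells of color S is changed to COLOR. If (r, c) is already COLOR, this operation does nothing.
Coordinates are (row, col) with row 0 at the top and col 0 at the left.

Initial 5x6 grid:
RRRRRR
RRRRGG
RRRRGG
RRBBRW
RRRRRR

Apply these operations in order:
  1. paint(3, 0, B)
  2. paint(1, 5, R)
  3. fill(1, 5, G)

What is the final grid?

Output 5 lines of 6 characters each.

Answer: GGGGGG
GGGGGG
GGGGGG
BGBBGW
GGGGGG

Derivation:
After op 1 paint(3,0,B):
RRRRRR
RRRRGG
RRRRGG
BRBBRW
RRRRRR
After op 2 paint(1,5,R):
RRRRRR
RRRRGR
RRRRGG
BRBBRW
RRRRRR
After op 3 fill(1,5,G) [23 cells changed]:
GGGGGG
GGGGGG
GGGGGG
BGBBGW
GGGGGG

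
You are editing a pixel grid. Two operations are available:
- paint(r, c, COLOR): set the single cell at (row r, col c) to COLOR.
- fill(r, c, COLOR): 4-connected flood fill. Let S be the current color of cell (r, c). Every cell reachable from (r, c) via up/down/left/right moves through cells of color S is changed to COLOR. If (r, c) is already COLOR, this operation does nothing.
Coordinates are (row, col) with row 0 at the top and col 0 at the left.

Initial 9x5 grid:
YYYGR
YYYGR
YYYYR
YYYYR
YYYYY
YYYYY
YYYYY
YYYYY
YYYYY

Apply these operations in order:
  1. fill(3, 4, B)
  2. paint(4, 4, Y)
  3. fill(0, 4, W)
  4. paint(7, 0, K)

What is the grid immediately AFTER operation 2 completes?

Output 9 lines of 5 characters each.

Answer: YYYGB
YYYGB
YYYYB
YYYYB
YYYYY
YYYYY
YYYYY
YYYYY
YYYYY

Derivation:
After op 1 fill(3,4,B) [4 cells changed]:
YYYGB
YYYGB
YYYYB
YYYYB
YYYYY
YYYYY
YYYYY
YYYYY
YYYYY
After op 2 paint(4,4,Y):
YYYGB
YYYGB
YYYYB
YYYYB
YYYYY
YYYYY
YYYYY
YYYYY
YYYYY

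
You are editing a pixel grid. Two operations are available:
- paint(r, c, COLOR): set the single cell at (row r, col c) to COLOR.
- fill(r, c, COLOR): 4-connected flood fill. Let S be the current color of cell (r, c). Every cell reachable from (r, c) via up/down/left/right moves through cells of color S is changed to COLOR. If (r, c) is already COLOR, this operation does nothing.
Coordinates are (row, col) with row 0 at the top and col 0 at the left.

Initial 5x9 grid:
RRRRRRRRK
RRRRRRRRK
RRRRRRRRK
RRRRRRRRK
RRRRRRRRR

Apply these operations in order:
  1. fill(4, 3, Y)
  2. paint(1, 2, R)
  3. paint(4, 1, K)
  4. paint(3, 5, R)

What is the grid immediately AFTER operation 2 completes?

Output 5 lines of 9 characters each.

Answer: YYYYYYYYK
YYRYYYYYK
YYYYYYYYK
YYYYYYYYK
YYYYYYYYY

Derivation:
After op 1 fill(4,3,Y) [41 cells changed]:
YYYYYYYYK
YYYYYYYYK
YYYYYYYYK
YYYYYYYYK
YYYYYYYYY
After op 2 paint(1,2,R):
YYYYYYYYK
YYRYYYYYK
YYYYYYYYK
YYYYYYYYK
YYYYYYYYY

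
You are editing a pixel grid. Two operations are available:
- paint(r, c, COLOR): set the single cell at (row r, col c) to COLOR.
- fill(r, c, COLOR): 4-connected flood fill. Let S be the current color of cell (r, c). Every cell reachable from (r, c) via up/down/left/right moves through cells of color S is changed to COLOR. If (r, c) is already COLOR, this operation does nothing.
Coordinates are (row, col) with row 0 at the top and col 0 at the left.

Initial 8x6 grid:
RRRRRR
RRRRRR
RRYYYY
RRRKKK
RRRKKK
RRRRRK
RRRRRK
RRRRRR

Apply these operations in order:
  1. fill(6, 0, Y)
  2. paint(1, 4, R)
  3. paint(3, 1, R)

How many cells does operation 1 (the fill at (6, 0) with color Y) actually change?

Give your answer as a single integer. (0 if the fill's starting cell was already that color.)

After op 1 fill(6,0,Y) [36 cells changed]:
YYYYYY
YYYYYY
YYYYYY
YYYKKK
YYYKKK
YYYYYK
YYYYYK
YYYYYY

Answer: 36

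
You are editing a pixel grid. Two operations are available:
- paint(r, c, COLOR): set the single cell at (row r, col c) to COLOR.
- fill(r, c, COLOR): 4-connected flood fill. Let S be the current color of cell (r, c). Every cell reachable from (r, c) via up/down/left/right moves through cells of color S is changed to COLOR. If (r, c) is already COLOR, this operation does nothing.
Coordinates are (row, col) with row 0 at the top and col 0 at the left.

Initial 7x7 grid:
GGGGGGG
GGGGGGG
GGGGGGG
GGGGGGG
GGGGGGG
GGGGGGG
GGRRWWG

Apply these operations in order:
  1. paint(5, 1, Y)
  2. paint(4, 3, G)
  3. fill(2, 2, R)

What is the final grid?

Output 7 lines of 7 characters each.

After op 1 paint(5,1,Y):
GGGGGGG
GGGGGGG
GGGGGGG
GGGGGGG
GGGGGGG
GYGGGGG
GGRRWWG
After op 2 paint(4,3,G):
GGGGGGG
GGGGGGG
GGGGGGG
GGGGGGG
GGGGGGG
GYGGGGG
GGRRWWG
After op 3 fill(2,2,R) [44 cells changed]:
RRRRRRR
RRRRRRR
RRRRRRR
RRRRRRR
RRRRRRR
RYRRRRR
RRRRWWR

Answer: RRRRRRR
RRRRRRR
RRRRRRR
RRRRRRR
RRRRRRR
RYRRRRR
RRRRWWR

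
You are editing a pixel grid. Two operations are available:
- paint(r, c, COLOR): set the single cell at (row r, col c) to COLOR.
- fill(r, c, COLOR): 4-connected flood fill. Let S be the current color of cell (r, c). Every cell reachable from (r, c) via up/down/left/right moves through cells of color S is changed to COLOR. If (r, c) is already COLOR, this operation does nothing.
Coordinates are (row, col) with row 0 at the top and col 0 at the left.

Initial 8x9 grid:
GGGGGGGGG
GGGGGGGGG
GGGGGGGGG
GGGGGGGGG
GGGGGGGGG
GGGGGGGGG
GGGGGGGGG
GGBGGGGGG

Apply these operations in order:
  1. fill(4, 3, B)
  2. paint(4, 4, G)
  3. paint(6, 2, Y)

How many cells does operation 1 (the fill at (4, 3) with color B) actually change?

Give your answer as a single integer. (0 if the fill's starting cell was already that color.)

Answer: 71

Derivation:
After op 1 fill(4,3,B) [71 cells changed]:
BBBBBBBBB
BBBBBBBBB
BBBBBBBBB
BBBBBBBBB
BBBBBBBBB
BBBBBBBBB
BBBBBBBBB
BBBBBBBBB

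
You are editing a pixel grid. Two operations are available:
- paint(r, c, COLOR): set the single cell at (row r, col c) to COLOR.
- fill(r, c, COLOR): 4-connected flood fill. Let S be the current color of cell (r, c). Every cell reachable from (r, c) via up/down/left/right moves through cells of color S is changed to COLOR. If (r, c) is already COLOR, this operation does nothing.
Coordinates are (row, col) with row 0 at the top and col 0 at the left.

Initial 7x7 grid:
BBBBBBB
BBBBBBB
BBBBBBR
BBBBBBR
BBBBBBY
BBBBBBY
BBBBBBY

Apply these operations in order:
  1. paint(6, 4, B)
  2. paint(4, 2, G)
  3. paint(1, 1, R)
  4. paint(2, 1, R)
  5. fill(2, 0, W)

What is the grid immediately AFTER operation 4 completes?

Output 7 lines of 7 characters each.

After op 1 paint(6,4,B):
BBBBBBB
BBBBBBB
BBBBBBR
BBBBBBR
BBBBBBY
BBBBBBY
BBBBBBY
After op 2 paint(4,2,G):
BBBBBBB
BBBBBBB
BBBBBBR
BBBBBBR
BBGBBBY
BBBBBBY
BBBBBBY
After op 3 paint(1,1,R):
BBBBBBB
BRBBBBB
BBBBBBR
BBBBBBR
BBGBBBY
BBBBBBY
BBBBBBY
After op 4 paint(2,1,R):
BBBBBBB
BRBBBBB
BRBBBBR
BBBBBBR
BBGBBBY
BBBBBBY
BBBBBBY

Answer: BBBBBBB
BRBBBBB
BRBBBBR
BBBBBBR
BBGBBBY
BBBBBBY
BBBBBBY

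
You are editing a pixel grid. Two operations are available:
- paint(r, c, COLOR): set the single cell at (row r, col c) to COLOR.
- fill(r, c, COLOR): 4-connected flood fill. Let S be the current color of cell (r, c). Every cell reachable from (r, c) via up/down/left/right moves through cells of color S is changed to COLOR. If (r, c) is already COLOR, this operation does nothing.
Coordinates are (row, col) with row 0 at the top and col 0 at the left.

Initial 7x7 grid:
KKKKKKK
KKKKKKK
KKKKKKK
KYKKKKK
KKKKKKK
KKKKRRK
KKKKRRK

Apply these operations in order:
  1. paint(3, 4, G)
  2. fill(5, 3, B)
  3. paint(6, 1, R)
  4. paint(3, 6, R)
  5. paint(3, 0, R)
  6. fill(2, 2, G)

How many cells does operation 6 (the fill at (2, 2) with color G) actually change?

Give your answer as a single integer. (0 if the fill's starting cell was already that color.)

After op 1 paint(3,4,G):
KKKKKKK
KKKKKKK
KKKKKKK
KYKKGKK
KKKKKKK
KKKKRRK
KKKKRRK
After op 2 fill(5,3,B) [43 cells changed]:
BBBBBBB
BBBBBBB
BBBBBBB
BYBBGBB
BBBBBBB
BBBBRRB
BBBBRRB
After op 3 paint(6,1,R):
BBBBBBB
BBBBBBB
BBBBBBB
BYBBGBB
BBBBBBB
BBBBRRB
BRBBRRB
After op 4 paint(3,6,R):
BBBBBBB
BBBBBBB
BBBBBBB
BYBBGBR
BBBBBBB
BBBBRRB
BRBBRRB
After op 5 paint(3,0,R):
BBBBBBB
BBBBBBB
BBBBBBB
RYBBGBR
BBBBBBB
BBBBRRB
BRBBRRB
After op 6 fill(2,2,G) [40 cells changed]:
GGGGGGG
GGGGGGG
GGGGGGG
RYGGGGR
GGGGGGG
GGGGRRG
GRGGRRG

Answer: 40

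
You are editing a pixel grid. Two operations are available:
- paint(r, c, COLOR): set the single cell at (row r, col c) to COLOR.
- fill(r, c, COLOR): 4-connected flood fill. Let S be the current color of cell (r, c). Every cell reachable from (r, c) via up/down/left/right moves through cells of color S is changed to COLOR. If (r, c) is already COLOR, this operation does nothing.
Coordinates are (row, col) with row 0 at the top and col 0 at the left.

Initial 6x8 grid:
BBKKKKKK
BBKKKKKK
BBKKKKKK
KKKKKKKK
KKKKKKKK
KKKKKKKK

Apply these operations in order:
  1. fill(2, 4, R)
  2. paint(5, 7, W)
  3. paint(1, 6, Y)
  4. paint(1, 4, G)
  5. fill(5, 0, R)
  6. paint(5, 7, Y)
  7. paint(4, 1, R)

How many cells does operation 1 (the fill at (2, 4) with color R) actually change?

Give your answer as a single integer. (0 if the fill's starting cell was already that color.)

Answer: 42

Derivation:
After op 1 fill(2,4,R) [42 cells changed]:
BBRRRRRR
BBRRRRRR
BBRRRRRR
RRRRRRRR
RRRRRRRR
RRRRRRRR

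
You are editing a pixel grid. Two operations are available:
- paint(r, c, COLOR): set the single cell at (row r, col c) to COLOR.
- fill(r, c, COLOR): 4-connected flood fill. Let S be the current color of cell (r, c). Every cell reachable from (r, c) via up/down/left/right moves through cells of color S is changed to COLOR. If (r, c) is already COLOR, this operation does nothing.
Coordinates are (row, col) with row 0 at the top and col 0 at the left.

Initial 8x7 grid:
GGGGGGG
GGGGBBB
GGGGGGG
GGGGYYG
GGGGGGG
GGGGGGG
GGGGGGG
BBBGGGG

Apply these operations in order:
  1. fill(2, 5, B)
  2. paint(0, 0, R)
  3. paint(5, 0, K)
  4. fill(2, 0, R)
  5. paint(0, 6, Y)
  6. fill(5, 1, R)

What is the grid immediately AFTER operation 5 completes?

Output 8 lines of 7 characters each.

After op 1 fill(2,5,B) [48 cells changed]:
BBBBBBB
BBBBBBB
BBBBBBB
BBBBYYB
BBBBBBB
BBBBBBB
BBBBBBB
BBBBBBB
After op 2 paint(0,0,R):
RBBBBBB
BBBBBBB
BBBBBBB
BBBBYYB
BBBBBBB
BBBBBBB
BBBBBBB
BBBBBBB
After op 3 paint(5,0,K):
RBBBBBB
BBBBBBB
BBBBBBB
BBBBYYB
BBBBBBB
KBBBBBB
BBBBBBB
BBBBBBB
After op 4 fill(2,0,R) [52 cells changed]:
RRRRRRR
RRRRRRR
RRRRRRR
RRRRYYR
RRRRRRR
KRRRRRR
RRRRRRR
RRRRRRR
After op 5 paint(0,6,Y):
RRRRRRY
RRRRRRR
RRRRRRR
RRRRYYR
RRRRRRR
KRRRRRR
RRRRRRR
RRRRRRR

Answer: RRRRRRY
RRRRRRR
RRRRRRR
RRRRYYR
RRRRRRR
KRRRRRR
RRRRRRR
RRRRRRR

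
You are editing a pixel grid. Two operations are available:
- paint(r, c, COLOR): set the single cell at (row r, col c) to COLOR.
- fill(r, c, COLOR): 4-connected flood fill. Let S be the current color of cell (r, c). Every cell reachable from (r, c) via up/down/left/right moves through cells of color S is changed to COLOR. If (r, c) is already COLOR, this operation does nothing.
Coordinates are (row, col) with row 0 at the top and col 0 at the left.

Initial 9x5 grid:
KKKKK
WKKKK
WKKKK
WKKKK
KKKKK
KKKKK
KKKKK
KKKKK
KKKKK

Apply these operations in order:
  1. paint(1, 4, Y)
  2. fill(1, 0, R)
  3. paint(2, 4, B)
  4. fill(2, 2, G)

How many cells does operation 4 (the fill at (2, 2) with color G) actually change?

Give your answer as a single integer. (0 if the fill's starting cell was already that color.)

Answer: 40

Derivation:
After op 1 paint(1,4,Y):
KKKKK
WKKKY
WKKKK
WKKKK
KKKKK
KKKKK
KKKKK
KKKKK
KKKKK
After op 2 fill(1,0,R) [3 cells changed]:
KKKKK
RKKKY
RKKKK
RKKKK
KKKKK
KKKKK
KKKKK
KKKKK
KKKKK
After op 3 paint(2,4,B):
KKKKK
RKKKY
RKKKB
RKKKK
KKKKK
KKKKK
KKKKK
KKKKK
KKKKK
After op 4 fill(2,2,G) [40 cells changed]:
GGGGG
RGGGY
RGGGB
RGGGG
GGGGG
GGGGG
GGGGG
GGGGG
GGGGG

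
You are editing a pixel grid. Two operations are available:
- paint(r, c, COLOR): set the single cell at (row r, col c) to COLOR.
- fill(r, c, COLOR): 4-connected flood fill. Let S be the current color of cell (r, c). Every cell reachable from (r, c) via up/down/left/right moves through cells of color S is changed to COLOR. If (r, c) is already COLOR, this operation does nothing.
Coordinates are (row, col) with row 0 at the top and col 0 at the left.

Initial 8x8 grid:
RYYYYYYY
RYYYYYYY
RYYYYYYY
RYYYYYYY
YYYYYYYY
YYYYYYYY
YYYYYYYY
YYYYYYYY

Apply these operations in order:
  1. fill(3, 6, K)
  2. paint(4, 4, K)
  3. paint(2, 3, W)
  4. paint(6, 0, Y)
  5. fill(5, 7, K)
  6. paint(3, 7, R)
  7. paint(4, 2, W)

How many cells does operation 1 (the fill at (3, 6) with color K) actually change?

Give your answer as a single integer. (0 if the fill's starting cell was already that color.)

After op 1 fill(3,6,K) [60 cells changed]:
RKKKKKKK
RKKKKKKK
RKKKKKKK
RKKKKKKK
KKKKKKKK
KKKKKKKK
KKKKKKKK
KKKKKKKK

Answer: 60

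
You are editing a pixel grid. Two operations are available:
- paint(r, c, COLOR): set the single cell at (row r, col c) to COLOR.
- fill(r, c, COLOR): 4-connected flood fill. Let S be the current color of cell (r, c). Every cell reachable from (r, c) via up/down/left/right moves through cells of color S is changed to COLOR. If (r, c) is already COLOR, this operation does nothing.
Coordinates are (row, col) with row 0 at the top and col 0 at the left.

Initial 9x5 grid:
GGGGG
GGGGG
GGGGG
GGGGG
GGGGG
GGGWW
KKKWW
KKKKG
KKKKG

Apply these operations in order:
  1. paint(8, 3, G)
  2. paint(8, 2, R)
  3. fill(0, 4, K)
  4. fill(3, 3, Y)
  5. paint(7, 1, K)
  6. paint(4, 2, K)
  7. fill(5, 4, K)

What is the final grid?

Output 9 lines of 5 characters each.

After op 1 paint(8,3,G):
GGGGG
GGGGG
GGGGG
GGGGG
GGGGG
GGGWW
KKKWW
KKKKG
KKKGG
After op 2 paint(8,2,R):
GGGGG
GGGGG
GGGGG
GGGGG
GGGGG
GGGWW
KKKWW
KKKKG
KKRGG
After op 3 fill(0,4,K) [28 cells changed]:
KKKKK
KKKKK
KKKKK
KKKKK
KKKKK
KKKWW
KKKWW
KKKKG
KKRGG
After op 4 fill(3,3,Y) [37 cells changed]:
YYYYY
YYYYY
YYYYY
YYYYY
YYYYY
YYYWW
YYYWW
YYYYG
YYRGG
After op 5 paint(7,1,K):
YYYYY
YYYYY
YYYYY
YYYYY
YYYYY
YYYWW
YYYWW
YKYYG
YYRGG
After op 6 paint(4,2,K):
YYYYY
YYYYY
YYYYY
YYYYY
YYKYY
YYYWW
YYYWW
YKYYG
YYRGG
After op 7 fill(5,4,K) [4 cells changed]:
YYYYY
YYYYY
YYYYY
YYYYY
YYKYY
YYYKK
YYYKK
YKYYG
YYRGG

Answer: YYYYY
YYYYY
YYYYY
YYYYY
YYKYY
YYYKK
YYYKK
YKYYG
YYRGG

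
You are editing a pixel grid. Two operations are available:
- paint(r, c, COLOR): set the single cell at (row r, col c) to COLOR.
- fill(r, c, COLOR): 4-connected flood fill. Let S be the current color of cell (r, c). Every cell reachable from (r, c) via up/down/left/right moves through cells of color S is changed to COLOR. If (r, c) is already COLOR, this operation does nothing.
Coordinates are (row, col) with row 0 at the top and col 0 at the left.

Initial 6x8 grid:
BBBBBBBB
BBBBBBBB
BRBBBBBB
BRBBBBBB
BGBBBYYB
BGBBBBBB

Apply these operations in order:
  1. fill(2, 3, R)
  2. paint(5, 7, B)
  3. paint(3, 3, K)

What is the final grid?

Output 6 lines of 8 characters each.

After op 1 fill(2,3,R) [42 cells changed]:
RRRRRRRR
RRRRRRRR
RRRRRRRR
RRRRRRRR
RGRRRYYR
RGRRRRRR
After op 2 paint(5,7,B):
RRRRRRRR
RRRRRRRR
RRRRRRRR
RRRRRRRR
RGRRRYYR
RGRRRRRB
After op 3 paint(3,3,K):
RRRRRRRR
RRRRRRRR
RRRRRRRR
RRRKRRRR
RGRRRYYR
RGRRRRRB

Answer: RRRRRRRR
RRRRRRRR
RRRRRRRR
RRRKRRRR
RGRRRYYR
RGRRRRRB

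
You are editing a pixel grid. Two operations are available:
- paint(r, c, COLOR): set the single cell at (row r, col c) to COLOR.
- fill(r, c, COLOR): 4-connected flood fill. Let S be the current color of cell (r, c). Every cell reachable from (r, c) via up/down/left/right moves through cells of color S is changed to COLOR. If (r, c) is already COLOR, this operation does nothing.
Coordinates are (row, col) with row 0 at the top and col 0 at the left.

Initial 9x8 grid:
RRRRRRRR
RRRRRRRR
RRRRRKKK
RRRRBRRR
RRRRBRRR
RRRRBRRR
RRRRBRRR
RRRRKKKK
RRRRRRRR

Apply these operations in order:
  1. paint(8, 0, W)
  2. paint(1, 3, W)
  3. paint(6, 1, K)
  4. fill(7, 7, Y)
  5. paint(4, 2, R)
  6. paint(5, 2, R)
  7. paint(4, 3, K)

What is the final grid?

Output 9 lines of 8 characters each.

Answer: RRRRRRRR
RRRWRRRR
RRRRRKKK
RRRRBRRR
RRRKBRRR
RRRRBRRR
RKRRBRRR
RRRRYYYY
WRRRRRRR

Derivation:
After op 1 paint(8,0,W):
RRRRRRRR
RRRRRRRR
RRRRRKKK
RRRRBRRR
RRRRBRRR
RRRRBRRR
RRRRBRRR
RRRRKKKK
WRRRRRRR
After op 2 paint(1,3,W):
RRRRRRRR
RRRWRRRR
RRRRRKKK
RRRRBRRR
RRRRBRRR
RRRRBRRR
RRRRBRRR
RRRRKKKK
WRRRRRRR
After op 3 paint(6,1,K):
RRRRRRRR
RRRWRRRR
RRRRRKKK
RRRRBRRR
RRRRBRRR
RRRRBRRR
RKRRBRRR
RRRRKKKK
WRRRRRRR
After op 4 fill(7,7,Y) [4 cells changed]:
RRRRRRRR
RRRWRRRR
RRRRRKKK
RRRRBRRR
RRRRBRRR
RRRRBRRR
RKRRBRRR
RRRRYYYY
WRRRRRRR
After op 5 paint(4,2,R):
RRRRRRRR
RRRWRRRR
RRRRRKKK
RRRRBRRR
RRRRBRRR
RRRRBRRR
RKRRBRRR
RRRRYYYY
WRRRRRRR
After op 6 paint(5,2,R):
RRRRRRRR
RRRWRRRR
RRRRRKKK
RRRRBRRR
RRRRBRRR
RRRRBRRR
RKRRBRRR
RRRRYYYY
WRRRRRRR
After op 7 paint(4,3,K):
RRRRRRRR
RRRWRRRR
RRRRRKKK
RRRRBRRR
RRRKBRRR
RRRRBRRR
RKRRBRRR
RRRRYYYY
WRRRRRRR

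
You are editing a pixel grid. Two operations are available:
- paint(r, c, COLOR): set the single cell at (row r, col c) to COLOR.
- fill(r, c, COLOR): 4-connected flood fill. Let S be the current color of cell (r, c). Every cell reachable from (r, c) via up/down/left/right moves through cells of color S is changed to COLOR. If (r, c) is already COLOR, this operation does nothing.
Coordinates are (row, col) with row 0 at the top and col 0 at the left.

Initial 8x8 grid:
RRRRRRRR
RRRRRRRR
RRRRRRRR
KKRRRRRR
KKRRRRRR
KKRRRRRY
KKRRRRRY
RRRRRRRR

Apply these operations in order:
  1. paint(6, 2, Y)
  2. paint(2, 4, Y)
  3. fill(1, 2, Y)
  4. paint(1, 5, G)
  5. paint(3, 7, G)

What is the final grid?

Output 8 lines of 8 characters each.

Answer: YYYYYYYY
YYYYYGYY
YYYYYYYY
KKYYYYYG
KKYYYYYY
KKYYYYYY
KKYYYYYY
YYYYYYYY

Derivation:
After op 1 paint(6,2,Y):
RRRRRRRR
RRRRRRRR
RRRRRRRR
KKRRRRRR
KKRRRRRR
KKRRRRRY
KKYRRRRY
RRRRRRRR
After op 2 paint(2,4,Y):
RRRRRRRR
RRRRRRRR
RRRRYRRR
KKRRRRRR
KKRRRRRR
KKRRRRRY
KKYRRRRY
RRRRRRRR
After op 3 fill(1,2,Y) [52 cells changed]:
YYYYYYYY
YYYYYYYY
YYYYYYYY
KKYYYYYY
KKYYYYYY
KKYYYYYY
KKYYYYYY
YYYYYYYY
After op 4 paint(1,5,G):
YYYYYYYY
YYYYYGYY
YYYYYYYY
KKYYYYYY
KKYYYYYY
KKYYYYYY
KKYYYYYY
YYYYYYYY
After op 5 paint(3,7,G):
YYYYYYYY
YYYYYGYY
YYYYYYYY
KKYYYYYG
KKYYYYYY
KKYYYYYY
KKYYYYYY
YYYYYYYY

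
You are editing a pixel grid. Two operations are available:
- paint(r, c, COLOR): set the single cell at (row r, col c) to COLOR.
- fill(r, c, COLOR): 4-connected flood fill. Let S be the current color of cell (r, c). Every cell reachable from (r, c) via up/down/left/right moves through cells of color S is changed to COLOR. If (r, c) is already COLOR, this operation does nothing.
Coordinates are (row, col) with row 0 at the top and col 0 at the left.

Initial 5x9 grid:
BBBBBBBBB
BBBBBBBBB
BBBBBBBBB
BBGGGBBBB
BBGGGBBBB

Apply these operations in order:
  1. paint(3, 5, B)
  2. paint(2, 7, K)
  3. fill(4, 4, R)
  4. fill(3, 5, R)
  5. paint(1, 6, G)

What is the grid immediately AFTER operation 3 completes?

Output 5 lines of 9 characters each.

Answer: BBBBBBBBB
BBBBBBBBB
BBBBBBBKB
BBRRRBBBB
BBRRRBBBB

Derivation:
After op 1 paint(3,5,B):
BBBBBBBBB
BBBBBBBBB
BBBBBBBBB
BBGGGBBBB
BBGGGBBBB
After op 2 paint(2,7,K):
BBBBBBBBB
BBBBBBBBB
BBBBBBBKB
BBGGGBBBB
BBGGGBBBB
After op 3 fill(4,4,R) [6 cells changed]:
BBBBBBBBB
BBBBBBBBB
BBBBBBBKB
BBRRRBBBB
BBRRRBBBB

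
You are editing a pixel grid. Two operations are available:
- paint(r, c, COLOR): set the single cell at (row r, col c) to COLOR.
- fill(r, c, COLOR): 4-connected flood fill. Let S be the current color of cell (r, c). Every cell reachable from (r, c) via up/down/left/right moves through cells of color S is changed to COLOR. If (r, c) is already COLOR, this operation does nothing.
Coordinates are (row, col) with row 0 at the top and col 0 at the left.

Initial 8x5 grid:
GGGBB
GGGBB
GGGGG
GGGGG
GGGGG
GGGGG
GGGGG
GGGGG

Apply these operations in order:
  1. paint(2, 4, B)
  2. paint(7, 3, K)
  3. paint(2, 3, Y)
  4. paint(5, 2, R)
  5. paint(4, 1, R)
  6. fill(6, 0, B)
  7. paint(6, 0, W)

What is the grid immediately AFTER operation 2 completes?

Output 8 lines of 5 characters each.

Answer: GGGBB
GGGBB
GGGGB
GGGGG
GGGGG
GGGGG
GGGGG
GGGKG

Derivation:
After op 1 paint(2,4,B):
GGGBB
GGGBB
GGGGB
GGGGG
GGGGG
GGGGG
GGGGG
GGGGG
After op 2 paint(7,3,K):
GGGBB
GGGBB
GGGGB
GGGGG
GGGGG
GGGGG
GGGGG
GGGKG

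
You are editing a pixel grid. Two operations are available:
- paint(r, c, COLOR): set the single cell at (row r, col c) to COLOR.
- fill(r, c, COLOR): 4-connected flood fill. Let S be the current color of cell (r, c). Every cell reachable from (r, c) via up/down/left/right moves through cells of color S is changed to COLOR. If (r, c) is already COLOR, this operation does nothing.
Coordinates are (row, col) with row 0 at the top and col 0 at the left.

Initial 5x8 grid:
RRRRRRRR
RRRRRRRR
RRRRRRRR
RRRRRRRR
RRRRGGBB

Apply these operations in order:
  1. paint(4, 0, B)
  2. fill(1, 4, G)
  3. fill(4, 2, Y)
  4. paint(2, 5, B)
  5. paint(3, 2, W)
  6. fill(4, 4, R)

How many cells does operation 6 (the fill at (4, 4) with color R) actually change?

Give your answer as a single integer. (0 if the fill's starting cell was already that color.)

Answer: 35

Derivation:
After op 1 paint(4,0,B):
RRRRRRRR
RRRRRRRR
RRRRRRRR
RRRRRRRR
BRRRGGBB
After op 2 fill(1,4,G) [35 cells changed]:
GGGGGGGG
GGGGGGGG
GGGGGGGG
GGGGGGGG
BGGGGGBB
After op 3 fill(4,2,Y) [37 cells changed]:
YYYYYYYY
YYYYYYYY
YYYYYYYY
YYYYYYYY
BYYYYYBB
After op 4 paint(2,5,B):
YYYYYYYY
YYYYYYYY
YYYYYBYY
YYYYYYYY
BYYYYYBB
After op 5 paint(3,2,W):
YYYYYYYY
YYYYYYYY
YYYYYBYY
YYWYYYYY
BYYYYYBB
After op 6 fill(4,4,R) [35 cells changed]:
RRRRRRRR
RRRRRRRR
RRRRRBRR
RRWRRRRR
BRRRRRBB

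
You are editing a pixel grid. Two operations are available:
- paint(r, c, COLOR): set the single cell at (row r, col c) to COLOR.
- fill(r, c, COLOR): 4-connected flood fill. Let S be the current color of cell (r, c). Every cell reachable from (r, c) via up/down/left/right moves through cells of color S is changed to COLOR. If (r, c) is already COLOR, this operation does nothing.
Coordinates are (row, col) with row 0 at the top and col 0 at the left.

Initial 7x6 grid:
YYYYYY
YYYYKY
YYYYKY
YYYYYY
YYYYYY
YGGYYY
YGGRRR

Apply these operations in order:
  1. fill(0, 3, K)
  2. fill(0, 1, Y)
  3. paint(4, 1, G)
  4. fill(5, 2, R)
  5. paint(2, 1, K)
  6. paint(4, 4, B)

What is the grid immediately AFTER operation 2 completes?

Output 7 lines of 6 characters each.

After op 1 fill(0,3,K) [33 cells changed]:
KKKKKK
KKKKKK
KKKKKK
KKKKKK
KKKKKK
KGGKKK
KGGRRR
After op 2 fill(0,1,Y) [35 cells changed]:
YYYYYY
YYYYYY
YYYYYY
YYYYYY
YYYYYY
YGGYYY
YGGRRR

Answer: YYYYYY
YYYYYY
YYYYYY
YYYYYY
YYYYYY
YGGYYY
YGGRRR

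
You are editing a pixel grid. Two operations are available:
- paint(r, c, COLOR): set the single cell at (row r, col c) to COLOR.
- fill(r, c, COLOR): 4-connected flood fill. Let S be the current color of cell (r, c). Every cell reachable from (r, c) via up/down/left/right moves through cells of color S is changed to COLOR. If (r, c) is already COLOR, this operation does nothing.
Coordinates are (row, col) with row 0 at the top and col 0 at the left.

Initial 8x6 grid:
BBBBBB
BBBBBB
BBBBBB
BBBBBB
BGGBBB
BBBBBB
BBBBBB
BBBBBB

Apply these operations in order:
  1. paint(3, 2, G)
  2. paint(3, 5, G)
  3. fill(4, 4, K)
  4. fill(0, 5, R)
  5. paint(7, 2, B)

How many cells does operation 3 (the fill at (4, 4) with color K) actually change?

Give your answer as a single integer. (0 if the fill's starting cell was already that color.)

Answer: 44

Derivation:
After op 1 paint(3,2,G):
BBBBBB
BBBBBB
BBBBBB
BBGBBB
BGGBBB
BBBBBB
BBBBBB
BBBBBB
After op 2 paint(3,5,G):
BBBBBB
BBBBBB
BBBBBB
BBGBBG
BGGBBB
BBBBBB
BBBBBB
BBBBBB
After op 3 fill(4,4,K) [44 cells changed]:
KKKKKK
KKKKKK
KKKKKK
KKGKKG
KGGKKK
KKKKKK
KKKKKK
KKKKKK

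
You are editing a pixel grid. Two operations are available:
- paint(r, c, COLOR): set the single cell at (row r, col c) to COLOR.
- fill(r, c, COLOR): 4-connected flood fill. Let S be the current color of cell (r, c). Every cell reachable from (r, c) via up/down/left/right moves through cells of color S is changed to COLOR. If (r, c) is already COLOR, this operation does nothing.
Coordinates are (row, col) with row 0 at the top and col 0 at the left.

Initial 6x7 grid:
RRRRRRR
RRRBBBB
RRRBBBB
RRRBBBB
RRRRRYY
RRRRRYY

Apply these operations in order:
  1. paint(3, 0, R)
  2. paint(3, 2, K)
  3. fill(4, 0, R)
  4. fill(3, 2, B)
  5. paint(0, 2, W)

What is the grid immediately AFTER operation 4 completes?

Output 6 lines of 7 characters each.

After op 1 paint(3,0,R):
RRRRRRR
RRRBBBB
RRRBBBB
RRRBBBB
RRRRRYY
RRRRRYY
After op 2 paint(3,2,K):
RRRRRRR
RRRBBBB
RRRBBBB
RRKBBBB
RRRRRYY
RRRRRYY
After op 3 fill(4,0,R) [0 cells changed]:
RRRRRRR
RRRBBBB
RRRBBBB
RRKBBBB
RRRRRYY
RRRRRYY
After op 4 fill(3,2,B) [1 cells changed]:
RRRRRRR
RRRBBBB
RRRBBBB
RRBBBBB
RRRRRYY
RRRRRYY

Answer: RRRRRRR
RRRBBBB
RRRBBBB
RRBBBBB
RRRRRYY
RRRRRYY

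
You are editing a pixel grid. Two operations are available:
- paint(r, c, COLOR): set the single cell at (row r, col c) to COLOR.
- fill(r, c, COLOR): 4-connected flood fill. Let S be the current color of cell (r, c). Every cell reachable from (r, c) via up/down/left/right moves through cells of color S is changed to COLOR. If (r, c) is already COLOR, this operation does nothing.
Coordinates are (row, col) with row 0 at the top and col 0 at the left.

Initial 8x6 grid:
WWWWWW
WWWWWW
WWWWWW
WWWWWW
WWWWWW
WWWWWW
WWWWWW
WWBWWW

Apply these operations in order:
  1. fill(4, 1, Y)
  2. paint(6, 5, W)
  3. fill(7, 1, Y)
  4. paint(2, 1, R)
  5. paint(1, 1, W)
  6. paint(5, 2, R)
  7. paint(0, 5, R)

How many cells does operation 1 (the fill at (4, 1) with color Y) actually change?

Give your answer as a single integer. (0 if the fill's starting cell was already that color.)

Answer: 47

Derivation:
After op 1 fill(4,1,Y) [47 cells changed]:
YYYYYY
YYYYYY
YYYYYY
YYYYYY
YYYYYY
YYYYYY
YYYYYY
YYBYYY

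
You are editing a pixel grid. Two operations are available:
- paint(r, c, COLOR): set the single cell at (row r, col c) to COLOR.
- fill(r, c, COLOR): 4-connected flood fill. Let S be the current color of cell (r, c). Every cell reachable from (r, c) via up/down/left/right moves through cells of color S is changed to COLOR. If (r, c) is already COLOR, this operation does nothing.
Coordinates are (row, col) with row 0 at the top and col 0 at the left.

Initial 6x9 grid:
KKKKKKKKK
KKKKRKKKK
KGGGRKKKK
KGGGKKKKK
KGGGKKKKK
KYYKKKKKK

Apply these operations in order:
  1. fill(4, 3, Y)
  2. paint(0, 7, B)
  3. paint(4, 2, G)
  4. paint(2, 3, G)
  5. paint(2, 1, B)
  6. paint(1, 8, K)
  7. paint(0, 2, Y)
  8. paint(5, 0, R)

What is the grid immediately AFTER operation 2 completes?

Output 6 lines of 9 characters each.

After op 1 fill(4,3,Y) [9 cells changed]:
KKKKKKKKK
KKKKRKKKK
KYYYRKKKK
KYYYKKKKK
KYYYKKKKK
KYYKKKKKK
After op 2 paint(0,7,B):
KKKKKKKBK
KKKKRKKKK
KYYYRKKKK
KYYYKKKKK
KYYYKKKKK
KYYKKKKKK

Answer: KKKKKKKBK
KKKKRKKKK
KYYYRKKKK
KYYYKKKKK
KYYYKKKKK
KYYKKKKKK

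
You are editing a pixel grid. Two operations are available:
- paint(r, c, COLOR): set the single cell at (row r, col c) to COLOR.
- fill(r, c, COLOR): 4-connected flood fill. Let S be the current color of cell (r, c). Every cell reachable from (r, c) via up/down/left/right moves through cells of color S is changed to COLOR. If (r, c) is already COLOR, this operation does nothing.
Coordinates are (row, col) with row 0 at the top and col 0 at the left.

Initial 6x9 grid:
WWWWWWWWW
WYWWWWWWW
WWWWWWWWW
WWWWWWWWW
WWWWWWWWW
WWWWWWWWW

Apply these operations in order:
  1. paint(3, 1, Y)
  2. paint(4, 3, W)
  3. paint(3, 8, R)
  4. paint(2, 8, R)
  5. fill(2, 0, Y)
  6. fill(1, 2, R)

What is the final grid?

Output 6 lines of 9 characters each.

Answer: RRRRRRRRR
RRRRRRRRR
RRRRRRRRR
RRRRRRRRR
RRRRRRRRR
RRRRRRRRR

Derivation:
After op 1 paint(3,1,Y):
WWWWWWWWW
WYWWWWWWW
WWWWWWWWW
WYWWWWWWW
WWWWWWWWW
WWWWWWWWW
After op 2 paint(4,3,W):
WWWWWWWWW
WYWWWWWWW
WWWWWWWWW
WYWWWWWWW
WWWWWWWWW
WWWWWWWWW
After op 3 paint(3,8,R):
WWWWWWWWW
WYWWWWWWW
WWWWWWWWW
WYWWWWWWR
WWWWWWWWW
WWWWWWWWW
After op 4 paint(2,8,R):
WWWWWWWWW
WYWWWWWWW
WWWWWWWWR
WYWWWWWWR
WWWWWWWWW
WWWWWWWWW
After op 5 fill(2,0,Y) [50 cells changed]:
YYYYYYYYY
YYYYYYYYY
YYYYYYYYR
YYYYYYYYR
YYYYYYYYY
YYYYYYYYY
After op 6 fill(1,2,R) [52 cells changed]:
RRRRRRRRR
RRRRRRRRR
RRRRRRRRR
RRRRRRRRR
RRRRRRRRR
RRRRRRRRR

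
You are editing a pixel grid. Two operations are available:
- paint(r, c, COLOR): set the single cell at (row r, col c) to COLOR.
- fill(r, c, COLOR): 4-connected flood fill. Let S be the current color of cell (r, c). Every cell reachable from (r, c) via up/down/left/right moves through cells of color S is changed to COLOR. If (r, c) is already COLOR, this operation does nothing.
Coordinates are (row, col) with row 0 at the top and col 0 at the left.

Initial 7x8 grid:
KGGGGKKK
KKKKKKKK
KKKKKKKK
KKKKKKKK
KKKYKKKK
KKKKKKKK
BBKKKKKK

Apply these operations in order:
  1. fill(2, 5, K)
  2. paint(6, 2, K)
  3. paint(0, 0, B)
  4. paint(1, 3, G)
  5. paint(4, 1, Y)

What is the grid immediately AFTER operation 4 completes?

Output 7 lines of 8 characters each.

After op 1 fill(2,5,K) [0 cells changed]:
KGGGGKKK
KKKKKKKK
KKKKKKKK
KKKKKKKK
KKKYKKKK
KKKKKKKK
BBKKKKKK
After op 2 paint(6,2,K):
KGGGGKKK
KKKKKKKK
KKKKKKKK
KKKKKKKK
KKKYKKKK
KKKKKKKK
BBKKKKKK
After op 3 paint(0,0,B):
BGGGGKKK
KKKKKKKK
KKKKKKKK
KKKKKKKK
KKKYKKKK
KKKKKKKK
BBKKKKKK
After op 4 paint(1,3,G):
BGGGGKKK
KKKGKKKK
KKKKKKKK
KKKKKKKK
KKKYKKKK
KKKKKKKK
BBKKKKKK

Answer: BGGGGKKK
KKKGKKKK
KKKKKKKK
KKKKKKKK
KKKYKKKK
KKKKKKKK
BBKKKKKK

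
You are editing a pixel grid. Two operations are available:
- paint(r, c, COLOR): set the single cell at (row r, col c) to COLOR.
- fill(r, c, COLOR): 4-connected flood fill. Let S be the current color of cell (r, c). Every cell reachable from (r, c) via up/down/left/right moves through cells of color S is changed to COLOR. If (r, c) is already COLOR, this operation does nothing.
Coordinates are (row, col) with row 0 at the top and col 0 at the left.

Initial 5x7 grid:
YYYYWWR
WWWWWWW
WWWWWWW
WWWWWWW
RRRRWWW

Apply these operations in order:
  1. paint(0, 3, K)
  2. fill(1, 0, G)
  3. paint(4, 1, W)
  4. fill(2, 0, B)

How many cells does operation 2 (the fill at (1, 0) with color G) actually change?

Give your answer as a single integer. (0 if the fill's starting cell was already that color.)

After op 1 paint(0,3,K):
YYYKWWR
WWWWWWW
WWWWWWW
WWWWWWW
RRRRWWW
After op 2 fill(1,0,G) [26 cells changed]:
YYYKGGR
GGGGGGG
GGGGGGG
GGGGGGG
RRRRGGG

Answer: 26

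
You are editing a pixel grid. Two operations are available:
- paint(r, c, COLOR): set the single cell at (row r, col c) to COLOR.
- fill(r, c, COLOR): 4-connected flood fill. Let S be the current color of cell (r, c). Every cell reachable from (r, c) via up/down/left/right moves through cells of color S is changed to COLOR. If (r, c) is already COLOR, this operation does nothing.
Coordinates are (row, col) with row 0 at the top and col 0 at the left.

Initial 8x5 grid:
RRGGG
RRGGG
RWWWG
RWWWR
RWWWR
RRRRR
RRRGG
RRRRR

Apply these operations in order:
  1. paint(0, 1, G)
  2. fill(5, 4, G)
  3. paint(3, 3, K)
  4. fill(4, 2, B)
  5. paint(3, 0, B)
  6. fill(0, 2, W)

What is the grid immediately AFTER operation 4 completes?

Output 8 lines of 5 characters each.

After op 1 paint(0,1,G):
RGGGG
RRGGG
RWWWG
RWWWR
RWWWR
RRRRR
RRRGG
RRRRR
After op 2 fill(5,4,G) [21 cells changed]:
GGGGG
GGGGG
GWWWG
GWWWG
GWWWG
GGGGG
GGGGG
GGGGG
After op 3 paint(3,3,K):
GGGGG
GGGGG
GWWWG
GWWKG
GWWWG
GGGGG
GGGGG
GGGGG
After op 4 fill(4,2,B) [8 cells changed]:
GGGGG
GGGGG
GBBBG
GBBKG
GBBBG
GGGGG
GGGGG
GGGGG

Answer: GGGGG
GGGGG
GBBBG
GBBKG
GBBBG
GGGGG
GGGGG
GGGGG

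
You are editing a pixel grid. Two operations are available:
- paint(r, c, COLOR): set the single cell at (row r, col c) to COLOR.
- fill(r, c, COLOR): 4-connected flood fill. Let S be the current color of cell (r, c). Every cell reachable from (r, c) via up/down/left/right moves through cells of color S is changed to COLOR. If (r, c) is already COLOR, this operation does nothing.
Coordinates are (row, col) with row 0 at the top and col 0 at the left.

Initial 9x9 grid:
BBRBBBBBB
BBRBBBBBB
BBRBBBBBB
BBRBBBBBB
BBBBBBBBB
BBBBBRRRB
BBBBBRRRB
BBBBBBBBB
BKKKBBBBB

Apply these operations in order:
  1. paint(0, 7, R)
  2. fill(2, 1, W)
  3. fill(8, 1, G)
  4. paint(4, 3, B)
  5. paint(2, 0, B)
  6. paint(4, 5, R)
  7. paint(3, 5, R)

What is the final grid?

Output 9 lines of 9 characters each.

Answer: WWRWWWWRW
WWRWWWWWW
BWRWWWWWW
WWRWWRWWW
WWWBWRWWW
WWWWWRRRW
WWWWWRRRW
WWWWWWWWW
WGGGWWWWW

Derivation:
After op 1 paint(0,7,R):
BBRBBBBRB
BBRBBBBBB
BBRBBBBBB
BBRBBBBBB
BBBBBBBBB
BBBBBRRRB
BBBBBRRRB
BBBBBBBBB
BKKKBBBBB
After op 2 fill(2,1,W) [67 cells changed]:
WWRWWWWRW
WWRWWWWWW
WWRWWWWWW
WWRWWWWWW
WWWWWWWWW
WWWWWRRRW
WWWWWRRRW
WWWWWWWWW
WKKKWWWWW
After op 3 fill(8,1,G) [3 cells changed]:
WWRWWWWRW
WWRWWWWWW
WWRWWWWWW
WWRWWWWWW
WWWWWWWWW
WWWWWRRRW
WWWWWRRRW
WWWWWWWWW
WGGGWWWWW
After op 4 paint(4,3,B):
WWRWWWWRW
WWRWWWWWW
WWRWWWWWW
WWRWWWWWW
WWWBWWWWW
WWWWWRRRW
WWWWWRRRW
WWWWWWWWW
WGGGWWWWW
After op 5 paint(2,0,B):
WWRWWWWRW
WWRWWWWWW
BWRWWWWWW
WWRWWWWWW
WWWBWWWWW
WWWWWRRRW
WWWWWRRRW
WWWWWWWWW
WGGGWWWWW
After op 6 paint(4,5,R):
WWRWWWWRW
WWRWWWWWW
BWRWWWWWW
WWRWWWWWW
WWWBWRWWW
WWWWWRRRW
WWWWWRRRW
WWWWWWWWW
WGGGWWWWW
After op 7 paint(3,5,R):
WWRWWWWRW
WWRWWWWWW
BWRWWWWWW
WWRWWRWWW
WWWBWRWWW
WWWWWRRRW
WWWWWRRRW
WWWWWWWWW
WGGGWWWWW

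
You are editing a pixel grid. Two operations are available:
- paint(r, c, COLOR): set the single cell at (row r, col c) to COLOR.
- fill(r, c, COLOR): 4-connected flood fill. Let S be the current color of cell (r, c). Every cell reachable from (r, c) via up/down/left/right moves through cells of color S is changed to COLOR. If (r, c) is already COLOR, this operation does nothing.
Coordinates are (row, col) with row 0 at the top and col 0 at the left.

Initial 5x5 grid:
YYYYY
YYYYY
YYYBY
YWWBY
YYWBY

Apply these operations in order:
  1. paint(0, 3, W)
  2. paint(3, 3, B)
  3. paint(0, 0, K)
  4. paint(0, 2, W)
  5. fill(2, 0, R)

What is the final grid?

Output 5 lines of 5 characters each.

After op 1 paint(0,3,W):
YYYWY
YYYYY
YYYBY
YWWBY
YYWBY
After op 2 paint(3,3,B):
YYYWY
YYYYY
YYYBY
YWWBY
YYWBY
After op 3 paint(0,0,K):
KYYWY
YYYYY
YYYBY
YWWBY
YYWBY
After op 4 paint(0,2,W):
KYWWY
YYYYY
YYYBY
YWWBY
YYWBY
After op 5 fill(2,0,R) [16 cells changed]:
KRWWR
RRRRR
RRRBR
RWWBR
RRWBR

Answer: KRWWR
RRRRR
RRRBR
RWWBR
RRWBR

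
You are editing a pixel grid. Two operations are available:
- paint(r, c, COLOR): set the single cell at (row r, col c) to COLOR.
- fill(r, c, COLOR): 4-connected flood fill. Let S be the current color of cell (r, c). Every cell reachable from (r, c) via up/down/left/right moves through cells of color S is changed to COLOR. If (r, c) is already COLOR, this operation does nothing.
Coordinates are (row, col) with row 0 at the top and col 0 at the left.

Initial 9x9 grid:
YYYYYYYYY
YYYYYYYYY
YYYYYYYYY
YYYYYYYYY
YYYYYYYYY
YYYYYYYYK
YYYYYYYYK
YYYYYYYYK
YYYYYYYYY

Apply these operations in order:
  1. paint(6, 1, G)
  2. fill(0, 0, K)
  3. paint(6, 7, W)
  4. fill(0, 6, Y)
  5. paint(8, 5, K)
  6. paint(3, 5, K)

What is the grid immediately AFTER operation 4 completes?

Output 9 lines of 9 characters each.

Answer: YYYYYYYYY
YYYYYYYYY
YYYYYYYYY
YYYYYYYYY
YYYYYYYYY
YYYYYYYYY
YGYYYYYWY
YYYYYYYYY
YYYYYYYYY

Derivation:
After op 1 paint(6,1,G):
YYYYYYYYY
YYYYYYYYY
YYYYYYYYY
YYYYYYYYY
YYYYYYYYY
YYYYYYYYK
YGYYYYYYK
YYYYYYYYK
YYYYYYYYY
After op 2 fill(0,0,K) [77 cells changed]:
KKKKKKKKK
KKKKKKKKK
KKKKKKKKK
KKKKKKKKK
KKKKKKKKK
KKKKKKKKK
KGKKKKKKK
KKKKKKKKK
KKKKKKKKK
After op 3 paint(6,7,W):
KKKKKKKKK
KKKKKKKKK
KKKKKKKKK
KKKKKKKKK
KKKKKKKKK
KKKKKKKKK
KGKKKKKWK
KKKKKKKKK
KKKKKKKKK
After op 4 fill(0,6,Y) [79 cells changed]:
YYYYYYYYY
YYYYYYYYY
YYYYYYYYY
YYYYYYYYY
YYYYYYYYY
YYYYYYYYY
YGYYYYYWY
YYYYYYYYY
YYYYYYYYY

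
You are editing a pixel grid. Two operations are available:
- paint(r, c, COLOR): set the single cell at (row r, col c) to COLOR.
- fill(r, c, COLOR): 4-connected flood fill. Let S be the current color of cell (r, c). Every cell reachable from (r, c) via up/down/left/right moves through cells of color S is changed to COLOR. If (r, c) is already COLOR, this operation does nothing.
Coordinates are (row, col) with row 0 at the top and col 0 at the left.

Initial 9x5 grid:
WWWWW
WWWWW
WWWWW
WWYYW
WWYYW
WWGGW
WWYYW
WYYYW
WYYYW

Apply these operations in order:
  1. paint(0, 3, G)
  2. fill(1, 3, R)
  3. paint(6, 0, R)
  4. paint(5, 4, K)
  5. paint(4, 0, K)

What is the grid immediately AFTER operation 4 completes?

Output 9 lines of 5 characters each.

After op 1 paint(0,3,G):
WWWGW
WWWWW
WWWWW
WWYYW
WWYYW
WWGGW
WWYYW
WYYYW
WYYYW
After op 2 fill(1,3,R) [30 cells changed]:
RRRGR
RRRRR
RRRRR
RRYYR
RRYYR
RRGGR
RRYYR
RYYYR
RYYYR
After op 3 paint(6,0,R):
RRRGR
RRRRR
RRRRR
RRYYR
RRYYR
RRGGR
RRYYR
RYYYR
RYYYR
After op 4 paint(5,4,K):
RRRGR
RRRRR
RRRRR
RRYYR
RRYYR
RRGGK
RRYYR
RYYYR
RYYYR

Answer: RRRGR
RRRRR
RRRRR
RRYYR
RRYYR
RRGGK
RRYYR
RYYYR
RYYYR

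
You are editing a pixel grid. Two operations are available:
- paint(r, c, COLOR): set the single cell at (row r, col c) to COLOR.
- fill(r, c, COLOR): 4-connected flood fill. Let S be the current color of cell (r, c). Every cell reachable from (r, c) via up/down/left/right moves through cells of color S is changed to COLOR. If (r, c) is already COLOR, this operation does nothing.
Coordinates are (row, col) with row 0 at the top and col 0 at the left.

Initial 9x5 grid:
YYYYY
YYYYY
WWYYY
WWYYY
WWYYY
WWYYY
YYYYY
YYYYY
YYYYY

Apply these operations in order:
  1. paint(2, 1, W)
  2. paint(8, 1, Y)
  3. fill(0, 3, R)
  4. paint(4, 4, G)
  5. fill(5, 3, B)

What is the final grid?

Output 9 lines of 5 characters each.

After op 1 paint(2,1,W):
YYYYY
YYYYY
WWYYY
WWYYY
WWYYY
WWYYY
YYYYY
YYYYY
YYYYY
After op 2 paint(8,1,Y):
YYYYY
YYYYY
WWYYY
WWYYY
WWYYY
WWYYY
YYYYY
YYYYY
YYYYY
After op 3 fill(0,3,R) [37 cells changed]:
RRRRR
RRRRR
WWRRR
WWRRR
WWRRR
WWRRR
RRRRR
RRRRR
RRRRR
After op 4 paint(4,4,G):
RRRRR
RRRRR
WWRRR
WWRRR
WWRRG
WWRRR
RRRRR
RRRRR
RRRRR
After op 5 fill(5,3,B) [36 cells changed]:
BBBBB
BBBBB
WWBBB
WWBBB
WWBBG
WWBBB
BBBBB
BBBBB
BBBBB

Answer: BBBBB
BBBBB
WWBBB
WWBBB
WWBBG
WWBBB
BBBBB
BBBBB
BBBBB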